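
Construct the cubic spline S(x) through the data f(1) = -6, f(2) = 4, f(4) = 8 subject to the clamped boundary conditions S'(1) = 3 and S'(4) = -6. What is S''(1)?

Put m_i = S'' at the i-th knot. Here h = (1, 2) and Δ = (10, 2), so the interior equations h_(i-1)·m_(i-1) + 2(h_(i-1)+h_i)·m_i + h_i·m_(i+1) = 6(Δ_i − Δ_(i-1)) read
  1·m_0 + 6·m_1 + 2·m_2 = 6(Δ_1 - Δ_0) = -48
Clamped end conditions give two more equations: 2h_0·m_0 + h_0·m_1 = 6(Δ_0 - S'(1)) = 42 and h_1·m_1 + 2h_1·m_2 = 6(S'(4) - Δ_1) = -48.
Solving: m_0 = 26, m_1 = -10, m_2 = -7.

26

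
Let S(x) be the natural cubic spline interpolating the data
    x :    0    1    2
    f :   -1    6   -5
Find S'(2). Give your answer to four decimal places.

Write σ_i for S''(x_i). With h_i = 1, 1 and divided differences Δ_i = 7, -11, the continuity of S' gives the tridiagonal system
  1·σ_0 + 4·σ_1 + 1·σ_2 = 6(Δ_1 - Δ_0) = -108
Natural end conditions: σ_0 = σ_2 = 0.
Solving: σ_0 = 0, σ_1 = -27, σ_2 = 0.
On [1, 2], S'(x) = b_1 + 2c_1·(x - 1) + 3d_1·(x - 1)² with b_1 = Δ_1 - h_1(2σ_1 + σ_2)/6 = -2, c_1 = σ_1/2 = -27/2, d_1 = (σ_2 - σ_1)/(6h_1) = 9/2. So S'(2) = -31/2.

-15.5000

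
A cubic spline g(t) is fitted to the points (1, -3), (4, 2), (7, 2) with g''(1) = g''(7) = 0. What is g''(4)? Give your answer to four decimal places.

-0.8333

Put M_i = g'' at the i-th knot. Here h = (3, 3) and Δ = (5/3, 0), so the interior equations h_(i-1)·M_(i-1) + 2(h_(i-1)+h_i)·M_i + h_i·M_(i+1) = 6(Δ_i − Δ_(i-1)) read
  3·M_0 + 12·M_1 + 3·M_2 = 6(Δ_1 - Δ_0) = -10
Natural end conditions: M_0 = M_2 = 0.
Solving: M_0 = 0, M_1 = -5/6, M_2 = 0.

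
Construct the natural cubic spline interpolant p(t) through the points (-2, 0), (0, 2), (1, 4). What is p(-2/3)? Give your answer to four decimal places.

1.0864

Put m_i = p'' at the i-th knot. Here h = (2, 1) and Δ = (1, 2), so the interior equations h_(i-1)·m_(i-1) + 2(h_(i-1)+h_i)·m_i + h_i·m_(i+1) = 6(Δ_i − Δ_(i-1)) read
  2·m_0 + 6·m_1 + 1·m_2 = 6(Δ_1 - Δ_0) = 6
Natural end conditions: m_0 = m_2 = 0.
Forward elimination and back-substitution give m_0 = 0, m_1 = 1, m_2 = 0.
On [-2, 0], p(t) = 0 + 2/3·(t + 2) + 0·(t + 2)² + 1/12·(t + 2)³.
With (t + 2) = 4/3: p(-2/3) = 88/81.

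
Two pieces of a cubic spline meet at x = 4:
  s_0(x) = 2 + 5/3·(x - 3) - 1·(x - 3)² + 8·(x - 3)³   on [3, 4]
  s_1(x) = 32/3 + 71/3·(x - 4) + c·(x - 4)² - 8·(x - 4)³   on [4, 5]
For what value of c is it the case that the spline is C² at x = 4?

s_0''(x) = -2 + 48·(x - 3), so s_0''(4) = 46. On the right, s_1''(4) = 2c, so c = 23.

23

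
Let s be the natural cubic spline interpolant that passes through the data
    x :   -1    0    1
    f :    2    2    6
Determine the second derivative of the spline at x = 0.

6

Write M_i for s''(x_i). With h_i = 1, 1 and divided differences Δ_i = 0, 4, the continuity of s' gives the tridiagonal system
  1·M_0 + 4·M_1 + 1·M_2 = 6(Δ_1 - Δ_0) = 24
Natural end conditions: M_0 = M_2 = 0.
Forward elimination and back-substitution give M_0 = 0, M_1 = 6, M_2 = 0.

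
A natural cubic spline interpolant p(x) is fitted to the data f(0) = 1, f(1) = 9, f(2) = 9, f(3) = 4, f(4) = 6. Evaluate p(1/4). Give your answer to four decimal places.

With σ_i denoting the second derivative at x_i, h_i = 1, 1, 1, 1, and Δ_i = (y_(i+1) − y_i)/h_i = 8, 0, -5, 2:
  1·σ_0 + 4·σ_1 + 1·σ_2 = 6(Δ_1 - Δ_0) = -48
  1·σ_1 + 4·σ_2 + 1·σ_3 = 6(Δ_2 - Δ_1) = -30
  1·σ_2 + 4·σ_3 + 1·σ_4 = 6(Δ_3 - Δ_2) = 42
Natural end conditions: σ_0 = σ_4 = 0.
Solving the tridiagonal system: σ_0 = 0, σ_1 = -279/28, σ_2 = -57/7, σ_3 = 351/28, σ_4 = 0.
On [0, 1], p(x) = 1 + 541/56·x + 0·x² - 93/56·x³.
With x = 1/4: p(1/4) = 12147/3584.

3.3892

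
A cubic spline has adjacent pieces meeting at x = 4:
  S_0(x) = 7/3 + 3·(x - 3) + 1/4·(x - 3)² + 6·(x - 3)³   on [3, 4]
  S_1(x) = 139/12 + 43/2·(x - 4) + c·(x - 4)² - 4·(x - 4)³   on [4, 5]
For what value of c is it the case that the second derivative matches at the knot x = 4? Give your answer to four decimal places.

18.2500

S_0''(x) = 1/2 + 36·(x - 3), so S_0''(4) = 73/2. On the right, S_1''(4) = 2c, so c = 73/4.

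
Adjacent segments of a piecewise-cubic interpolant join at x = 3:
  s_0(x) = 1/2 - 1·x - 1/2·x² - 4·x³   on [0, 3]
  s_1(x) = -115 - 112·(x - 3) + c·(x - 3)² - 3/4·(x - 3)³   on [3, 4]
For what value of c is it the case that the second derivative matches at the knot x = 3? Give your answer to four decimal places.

s_0''(x) = -1 - 24·x, so s_0''(3) = -73. On the right, s_1''(3) = 2c, so c = -73/2.

-36.5000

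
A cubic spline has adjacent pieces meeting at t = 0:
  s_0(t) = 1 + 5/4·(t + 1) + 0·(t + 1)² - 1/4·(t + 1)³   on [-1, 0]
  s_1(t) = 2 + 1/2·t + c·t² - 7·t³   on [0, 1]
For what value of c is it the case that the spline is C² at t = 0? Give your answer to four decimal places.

s_0''(t) = 0 - 3/2·(t + 1), so s_0''(0) = -3/2. On the right, s_1''(0) = 2c, so c = -3/4.

-0.7500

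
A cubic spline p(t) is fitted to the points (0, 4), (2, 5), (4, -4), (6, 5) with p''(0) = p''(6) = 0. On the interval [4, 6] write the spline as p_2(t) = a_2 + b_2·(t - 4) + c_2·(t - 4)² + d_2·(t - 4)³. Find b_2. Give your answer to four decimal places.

-0.9667

Put m_i = p'' at the i-th knot. Here h = (2, 2, 2) and Δ = (1/2, -9/2, 9/2), so the interior equations h_(i-1)·m_(i-1) + 2(h_(i-1)+h_i)·m_i + h_i·m_(i+1) = 6(Δ_i − Δ_(i-1)) read
  2·m_0 + 8·m_1 + 2·m_2 = 6(Δ_1 - Δ_0) = -30
  2·m_1 + 8·m_2 + 2·m_3 = 6(Δ_2 - Δ_1) = 54
Natural end conditions: m_0 = m_3 = 0.
Solving: m_0 = 0, m_1 = -29/5, m_2 = 41/5, m_3 = 0.
On [4, 6], with p_2(t) = a_2 + b_2·(t - 4) + c_2·(t - 4)² + d_2·(t - 4)³: c_2 = m_2/2 = 41/10, d_2 = (m_3 - m_2)/(6h_2) = -41/60, b_2 = Δ_2 - h_2(2m_2 + m_3)/6 = -29/30.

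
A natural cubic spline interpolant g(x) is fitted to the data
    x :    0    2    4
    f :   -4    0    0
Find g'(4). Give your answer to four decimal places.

Put σ_i = g'' at the i-th knot. Here h = (2, 2) and Δ = (2, 0), so the interior equations h_(i-1)·σ_(i-1) + 2(h_(i-1)+h_i)·σ_i + h_i·σ_(i+1) = 6(Δ_i − Δ_(i-1)) read
  2·σ_0 + 8·σ_1 + 2·σ_2 = 6(Δ_1 - Δ_0) = -12
Natural end conditions: σ_0 = σ_2 = 0.
Hence σ_0 = 0, σ_1 = -3/2, σ_2 = 0.
On [2, 4], g'(x) = b_1 + 2c_1·(x - 2) + 3d_1·(x - 2)² with b_1 = Δ_1 - h_1(2σ_1 + σ_2)/6 = 1, c_1 = σ_1/2 = -3/4, d_1 = (σ_2 - σ_1)/(6h_1) = 1/8. So g'(4) = -1/2.

-0.5000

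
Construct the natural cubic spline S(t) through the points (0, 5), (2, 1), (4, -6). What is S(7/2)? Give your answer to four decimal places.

Let M_i = S''(x_i). Step sizes h_i = 2, 2; slopes of the chords Δ_i = (y_(i+1) - y_i)/h_i = -2, -7/2.
  2·M_0 + 8·M_1 + 2·M_2 = 6(Δ_1 - Δ_0) = -9
Natural end conditions: M_0 = M_2 = 0.
Hence M_0 = 0, M_1 = -9/8, M_2 = 0.
On [2, 4], S(t) = 1 - 11/4·(t - 2) - 9/16·(t - 2)² + 3/32·(t - 2)³.
With (t - 2) = 3/2: S(7/2) = -1043/256.

-4.0742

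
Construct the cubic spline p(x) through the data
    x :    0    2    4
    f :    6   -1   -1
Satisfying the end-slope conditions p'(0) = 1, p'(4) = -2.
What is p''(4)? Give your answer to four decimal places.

-6.3750

With m_i denoting the second derivative at x_i, h_i = 2, 2, and Δ_i = (y_(i+1) − y_i)/h_i = -7/2, 0:
  2·m_0 + 8·m_1 + 2·m_2 = 6(Δ_1 - Δ_0) = 21
Clamped end conditions give two more equations: 2h_0·m_0 + h_0·m_1 = 6(Δ_0 - p'(0)) = -27 and h_1·m_1 + 2h_1·m_2 = 6(p'(4) - Δ_1) = -12.
Hence m_0 = -81/8, m_1 = 27/4, m_2 = -51/8.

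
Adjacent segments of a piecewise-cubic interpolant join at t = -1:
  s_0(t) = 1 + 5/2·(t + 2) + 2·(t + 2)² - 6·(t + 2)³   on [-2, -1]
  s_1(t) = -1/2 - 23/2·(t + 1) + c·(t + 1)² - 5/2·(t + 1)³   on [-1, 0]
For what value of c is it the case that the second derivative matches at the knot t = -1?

s_0''(t) = 4 - 36·(t + 2), so s_0''(-1) = -32. On the right, s_1''(-1) = 2c, so c = -16.

-16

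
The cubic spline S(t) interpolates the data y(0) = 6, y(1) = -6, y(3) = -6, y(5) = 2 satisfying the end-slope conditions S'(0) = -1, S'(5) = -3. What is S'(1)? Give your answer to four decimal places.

Let m_i = S''(x_i). Step sizes h_i = 1, 2, 2; slopes of the chords Δ_i = (y_(i+1) - y_i)/h_i = -12, 0, 4.
  1·m_0 + 6·m_1 + 2·m_2 = 6(Δ_1 - Δ_0) = 72
  2·m_1 + 8·m_2 + 2·m_3 = 6(Δ_2 - Δ_1) = 24
Clamped end conditions give two more equations: 2h_0·m_0 + h_0·m_1 = 6(Δ_0 - S'(0)) = -66 and h_2·m_2 + 2h_2·m_3 = 6(S'(5) - Δ_2) = -42.
Solving the tridiagonal system: m_0 = -974/23, m_1 = 430/23, m_2 = 25/23, m_3 = -254/23.
On [1, 3], S'(t) = b_1 + 2c_1·(t - 1) + 3d_1·(t - 1)² with b_1 = Δ_1 - h_1(2m_1 + m_2)/6 = -295/23, c_1 = m_1/2 = 215/23, d_1 = (m_2 - m_1)/(6h_1) = -135/92. So S'(1) = -295/23.

-12.8261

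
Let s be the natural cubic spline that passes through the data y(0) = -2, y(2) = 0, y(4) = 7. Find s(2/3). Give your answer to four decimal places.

With σ_i denoting the second derivative at x_i, h_i = 2, 2, and Δ_i = (y_(i+1) − y_i)/h_i = 1, 7/2:
  2·σ_0 + 8·σ_1 + 2·σ_2 = 6(Δ_1 - Δ_0) = 15
Natural end conditions: σ_0 = σ_2 = 0.
Solving: σ_0 = 0, σ_1 = 15/8, σ_2 = 0.
On [0, 2], s(x) = -2 + 3/8·x + 0·x² + 5/32·x³.
With x = 2/3: s(2/3) = -46/27.

-1.7037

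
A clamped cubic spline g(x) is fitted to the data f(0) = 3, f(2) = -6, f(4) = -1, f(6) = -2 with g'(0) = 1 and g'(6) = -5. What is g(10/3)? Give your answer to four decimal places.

Put M_i = g'' at the i-th knot. Here h = (2, 2, 2) and Δ = (-9/2, 5/2, -1/2), so the interior equations h_(i-1)·M_(i-1) + 2(h_(i-1)+h_i)·M_i + h_i·M_(i+1) = 6(Δ_i − Δ_(i-1)) read
  2·M_0 + 8·M_1 + 2·M_2 = 6(Δ_1 - Δ_0) = 42
  2·M_1 + 8·M_2 + 2·M_3 = 6(Δ_2 - Δ_1) = -18
Clamped end conditions give two more equations: 2h_0·M_0 + h_0·M_1 = 6(Δ_0 - g'(0)) = -33 and h_2·M_2 + 2h_2·M_3 = 6(g'(6) - Δ_2) = -27.
Solving: M_0 = -129/10, M_1 = 93/10, M_2 = -33/10, M_3 = -51/10.
On [2, 4], g(x) = -6 - 13/5·(x - 2) + 93/20·(x - 2)² - 21/20·(x - 2)³.
With (x - 2) = 4/3: g(10/3) = -166/45.

-3.6889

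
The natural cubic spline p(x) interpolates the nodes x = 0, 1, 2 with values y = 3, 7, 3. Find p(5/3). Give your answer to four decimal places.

With σ_i denoting the second derivative at x_i, h_i = 1, 1, and Δ_i = (y_(i+1) − y_i)/h_i = 4, -4:
  1·σ_0 + 4·σ_1 + 1·σ_2 = 6(Δ_1 - Δ_0) = -48
Natural end conditions: σ_0 = σ_2 = 0.
Solving the tridiagonal system: σ_0 = 0, σ_1 = -12, σ_2 = 0.
On [1, 2], p(x) = 7 + 0·(x - 1) - 6·(x - 1)² + 2·(x - 1)³.
With (x - 1) = 2/3: p(5/3) = 133/27.

4.9259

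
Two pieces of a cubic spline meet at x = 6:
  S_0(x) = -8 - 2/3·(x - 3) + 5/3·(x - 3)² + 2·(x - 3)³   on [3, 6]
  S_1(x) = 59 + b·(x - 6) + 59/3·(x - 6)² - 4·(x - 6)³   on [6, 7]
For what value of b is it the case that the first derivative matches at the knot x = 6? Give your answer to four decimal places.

S_0'(x) = -2/3 + 10/3·(x - 3) + 6·(x - 3)², so S_0'(6) = 190/3. On the right, S_1'(6) = b, so b = 190/3.

63.3333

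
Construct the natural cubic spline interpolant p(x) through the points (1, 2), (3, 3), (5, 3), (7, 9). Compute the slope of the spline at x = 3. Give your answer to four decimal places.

-0.1667

With σ_i denoting the second derivative at x_i, h_i = 2, 2, 2, and Δ_i = (y_(i+1) − y_i)/h_i = 1/2, 0, 3:
  2·σ_0 + 8·σ_1 + 2·σ_2 = 6(Δ_1 - Δ_0) = -3
  2·σ_1 + 8·σ_2 + 2·σ_3 = 6(Δ_2 - Δ_1) = 18
Natural end conditions: σ_0 = σ_3 = 0.
Solving the tridiagonal system: σ_0 = 0, σ_1 = -1, σ_2 = 5/2, σ_3 = 0.
On [3, 5], p'(x) = b_1 + 2c_1·(x - 3) + 3d_1·(x - 3)² with b_1 = Δ_1 - h_1(2σ_1 + σ_2)/6 = -1/6, c_1 = σ_1/2 = -1/2, d_1 = (σ_2 - σ_1)/(6h_1) = 7/24. So p'(3) = -1/6.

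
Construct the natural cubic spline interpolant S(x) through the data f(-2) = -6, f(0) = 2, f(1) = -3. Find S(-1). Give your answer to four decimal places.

Put M_i = S'' at the i-th knot. Here h = (2, 1) and Δ = (4, -5), so the interior equations h_(i-1)·M_(i-1) + 2(h_(i-1)+h_i)·M_i + h_i·M_(i+1) = 6(Δ_i − Δ_(i-1)) read
  2·M_0 + 6·M_1 + 1·M_2 = 6(Δ_1 - Δ_0) = -54
Natural end conditions: M_0 = M_2 = 0.
Solving the tridiagonal system: M_0 = 0, M_1 = -9, M_2 = 0.
On [-2, 0], S(x) = -6 + 7·(x + 2) + 0·(x + 2)² - 3/4·(x + 2)³.
With (x + 2) = 1: S(-1) = 1/4.

0.2500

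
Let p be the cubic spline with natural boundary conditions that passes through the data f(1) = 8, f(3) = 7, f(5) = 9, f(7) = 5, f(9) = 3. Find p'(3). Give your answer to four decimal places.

0.7679

Let σ_i = p''(x_i). Step sizes h_i = 2, 2, 2, 2; slopes of the chords Δ_i = (y_(i+1) - y_i)/h_i = -1/2, 1, -2, -1.
  2·σ_0 + 8·σ_1 + 2·σ_2 = 6(Δ_1 - Δ_0) = 9
  2·σ_1 + 8·σ_2 + 2·σ_3 = 6(Δ_2 - Δ_1) = -18
  2·σ_2 + 8·σ_3 + 2·σ_4 = 6(Δ_3 - Δ_2) = 6
Natural end conditions: σ_0 = σ_4 = 0.
Solving: σ_0 = 0, σ_1 = 213/112, σ_2 = -87/28, σ_3 = 171/112, σ_4 = 0.
On [3, 5], p'(x) = b_1 + 2c_1·(x - 3) + 3d_1·(x - 3)² with b_1 = Δ_1 - h_1(2σ_1 + σ_2)/6 = 43/56, c_1 = σ_1/2 = 213/224, d_1 = (σ_2 - σ_1)/(6h_1) = -187/448. So p'(3) = 43/56.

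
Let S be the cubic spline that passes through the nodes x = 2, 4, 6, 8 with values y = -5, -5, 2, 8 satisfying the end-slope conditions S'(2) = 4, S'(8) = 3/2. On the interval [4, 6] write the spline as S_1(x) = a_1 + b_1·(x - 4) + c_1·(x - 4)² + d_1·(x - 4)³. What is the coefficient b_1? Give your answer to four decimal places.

0.5333

Let σ_i = S''(x_i). Step sizes h_i = 2, 2, 2; slopes of the chords Δ_i = (y_(i+1) - y_i)/h_i = 0, 7/2, 3.
  2·σ_0 + 8·σ_1 + 2·σ_2 = 6(Δ_1 - Δ_0) = 21
  2·σ_1 + 8·σ_2 + 2·σ_3 = 6(Δ_2 - Δ_1) = -3
Clamped end conditions give two more equations: 2h_0·σ_0 + h_0·σ_1 = 6(Δ_0 - S'(2)) = -24 and h_2·σ_2 + 2h_2·σ_3 = 6(S'(8) - Δ_2) = -9.
Solving the tridiagonal system: σ_0 = -128/15, σ_1 = 76/15, σ_2 = -37/30, σ_3 = -49/30.
On [4, 6], with S_1(x) = a_1 + b_1·(x - 4) + c_1·(x - 4)² + d_1·(x - 4)³: c_1 = σ_1/2 = 38/15, d_1 = (σ_2 - σ_1)/(6h_1) = -21/40, b_1 = Δ_1 - h_1(2σ_1 + σ_2)/6 = 8/15.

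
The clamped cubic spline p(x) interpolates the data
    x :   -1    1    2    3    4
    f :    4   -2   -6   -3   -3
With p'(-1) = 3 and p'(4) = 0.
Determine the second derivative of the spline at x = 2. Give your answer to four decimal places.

12.7317

Let M_i = p''(x_i). Step sizes h_i = 2, 1, 1, 1; slopes of the chords Δ_i = (y_(i+1) - y_i)/h_i = -3, -4, 3, 0.
  2·M_0 + 6·M_1 + 1·M_2 = 6(Δ_1 - Δ_0) = -6
  1·M_1 + 4·M_2 + 1·M_3 = 6(Δ_2 - Δ_1) = 42
  1·M_2 + 4·M_3 + 1·M_4 = 6(Δ_3 - Δ_2) = -18
Clamped end conditions give two more equations: 2h_0·M_0 + h_0·M_1 = 6(Δ_0 - p'(-1)) = -36 and h_3·M_3 + 2h_3·M_4 = 6(p'(4) - Δ_3) = 0.
Forward elimination and back-substitution give M_0 = -366/41, M_1 = -6/41, M_2 = 522/41, M_3 = -360/41, M_4 = 180/41.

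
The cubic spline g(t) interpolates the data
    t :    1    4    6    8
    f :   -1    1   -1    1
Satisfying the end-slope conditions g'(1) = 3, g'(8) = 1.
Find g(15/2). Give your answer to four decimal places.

0.4088

Put M_i = g'' at the i-th knot. Here h = (3, 2, 2) and Δ = (2/3, -1, 1), so the interior equations h_(i-1)·M_(i-1) + 2(h_(i-1)+h_i)·M_i + h_i·M_(i+1) = 6(Δ_i − Δ_(i-1)) read
  3·M_0 + 10·M_1 + 2·M_2 = 6(Δ_1 - Δ_0) = -10
  2·M_1 + 8·M_2 + 2·M_3 = 6(Δ_2 - Δ_1) = 12
Clamped end conditions give two more equations: 2h_0·M_0 + h_0·M_1 = 6(Δ_0 - g'(1)) = -14 and h_2·M_2 + 2h_2·M_3 = 6(g'(8) - Δ_2) = 0.
Hence M_0 = -214/111, M_1 = -30/37, M_2 = 72/37, M_3 = -36/37.
On [6, 8], g(t) = -1 + 1/37·(t - 6) + 36/37·(t - 6)² - 9/37·(t - 6)³.
With (t - 6) = 3/2: g(15/2) = 121/296.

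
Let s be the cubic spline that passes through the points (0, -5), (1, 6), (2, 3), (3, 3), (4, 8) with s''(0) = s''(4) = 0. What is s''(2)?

Put M_i = s'' at the i-th knot. Here h = (1, 1, 1, 1) and Δ = (11, -3, 0, 5), so the interior equations h_(i-1)·M_(i-1) + 2(h_(i-1)+h_i)·M_i + h_i·M_(i+1) = 6(Δ_i − Δ_(i-1)) read
  1·M_0 + 4·M_1 + 1·M_2 = 6(Δ_1 - Δ_0) = -84
  1·M_1 + 4·M_2 + 1·M_3 = 6(Δ_2 - Δ_1) = 18
  1·M_2 + 4·M_3 + 1·M_4 = 6(Δ_3 - Δ_2) = 30
Natural end conditions: M_0 = M_4 = 0.
Hence M_0 = 0, M_1 = -93/4, M_2 = 9, M_3 = 21/4, M_4 = 0.

9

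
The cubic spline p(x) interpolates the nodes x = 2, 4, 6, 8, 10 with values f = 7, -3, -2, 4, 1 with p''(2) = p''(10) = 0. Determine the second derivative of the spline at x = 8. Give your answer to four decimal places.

With m_i denoting the second derivative at x_i, h_i = 2, 2, 2, 2, and Δ_i = (y_(i+1) − y_i)/h_i = -5, 1/2, 3, -3/2:
  2·m_0 + 8·m_1 + 2·m_2 = 6(Δ_1 - Δ_0) = 33
  2·m_1 + 8·m_2 + 2·m_3 = 6(Δ_2 - Δ_1) = 15
  2·m_2 + 8·m_3 + 2·m_4 = 6(Δ_3 - Δ_2) = -27
Natural end conditions: m_0 = m_4 = 0.
Solving: m_0 = 0, m_1 = 51/14, m_2 = 27/14, m_3 = -27/7, m_4 = 0.

-3.8571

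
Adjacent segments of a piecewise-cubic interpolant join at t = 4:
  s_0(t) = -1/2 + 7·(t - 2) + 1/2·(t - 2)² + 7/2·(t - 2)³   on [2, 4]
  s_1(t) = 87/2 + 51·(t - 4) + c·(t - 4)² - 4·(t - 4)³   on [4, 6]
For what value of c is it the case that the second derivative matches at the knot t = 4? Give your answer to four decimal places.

21.5000

s_0''(t) = 1 + 21·(t - 2), so s_0''(4) = 43. On the right, s_1''(4) = 2c, so c = 43/2.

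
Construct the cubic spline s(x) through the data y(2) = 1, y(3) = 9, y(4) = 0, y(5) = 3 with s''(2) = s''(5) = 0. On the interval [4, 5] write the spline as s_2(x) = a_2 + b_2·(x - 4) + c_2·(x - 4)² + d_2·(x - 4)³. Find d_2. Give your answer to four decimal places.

-4.3333

Let M_i = s''(x_i). Step sizes h_i = 1, 1, 1; slopes of the chords Δ_i = (y_(i+1) - y_i)/h_i = 8, -9, 3.
  1·M_0 + 4·M_1 + 1·M_2 = 6(Δ_1 - Δ_0) = -102
  1·M_1 + 4·M_2 + 1·M_3 = 6(Δ_2 - Δ_1) = 72
Natural end conditions: M_0 = M_3 = 0.
Hence M_0 = 0, M_1 = -32, M_2 = 26, M_3 = 0.
On [4, 5], with s_2(x) = a_2 + b_2·(x - 4) + c_2·(x - 4)² + d_2·(x - 4)³: c_2 = M_2/2 = 13, d_2 = (M_3 - M_2)/(6h_2) = -13/3, b_2 = Δ_2 - h_2(2M_2 + M_3)/6 = -17/3.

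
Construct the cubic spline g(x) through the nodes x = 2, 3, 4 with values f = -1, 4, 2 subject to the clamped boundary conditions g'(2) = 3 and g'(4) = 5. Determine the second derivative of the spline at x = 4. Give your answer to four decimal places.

32.5000

Put m_i = g'' at the i-th knot. Here h = (1, 1) and Δ = (5, -2), so the interior equations h_(i-1)·m_(i-1) + 2(h_(i-1)+h_i)·m_i + h_i·m_(i+1) = 6(Δ_i − Δ_(i-1)) read
  1·m_0 + 4·m_1 + 1·m_2 = 6(Δ_1 - Δ_0) = -42
Clamped end conditions give two more equations: 2h_0·m_0 + h_0·m_1 = 6(Δ_0 - g'(2)) = 12 and h_1·m_1 + 2h_1·m_2 = 6(g'(4) - Δ_1) = 42.
Hence m_0 = 35/2, m_1 = -23, m_2 = 65/2.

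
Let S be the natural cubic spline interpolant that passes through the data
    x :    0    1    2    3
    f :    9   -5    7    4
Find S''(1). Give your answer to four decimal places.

Put m_i = S'' at the i-th knot. Here h = (1, 1, 1) and Δ = (-14, 12, -3), so the interior equations h_(i-1)·m_(i-1) + 2(h_(i-1)+h_i)·m_i + h_i·m_(i+1) = 6(Δ_i − Δ_(i-1)) read
  1·m_0 + 4·m_1 + 1·m_2 = 6(Δ_1 - Δ_0) = 156
  1·m_1 + 4·m_2 + 1·m_3 = 6(Δ_2 - Δ_1) = -90
Natural end conditions: m_0 = m_3 = 0.
Hence m_0 = 0, m_1 = 238/5, m_2 = -172/5, m_3 = 0.

47.6000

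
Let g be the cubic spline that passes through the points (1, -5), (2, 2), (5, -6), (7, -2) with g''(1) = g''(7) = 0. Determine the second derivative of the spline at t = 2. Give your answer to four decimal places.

-9.3521

Write m_i for g''(x_i). With h_i = 1, 3, 2 and divided differences Δ_i = 7, -8/3, 2, the continuity of g' gives the tridiagonal system
  1·m_0 + 8·m_1 + 3·m_2 = 6(Δ_1 - Δ_0) = -58
  3·m_1 + 10·m_2 + 2·m_3 = 6(Δ_2 - Δ_1) = 28
Natural end conditions: m_0 = m_3 = 0.
Hence m_0 = 0, m_1 = -664/71, m_2 = 398/71, m_3 = 0.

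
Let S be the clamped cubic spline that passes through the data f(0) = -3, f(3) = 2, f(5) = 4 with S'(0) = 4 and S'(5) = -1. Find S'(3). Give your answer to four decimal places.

1.4000

Let m_i = S''(x_i). Step sizes h_i = 3, 2; slopes of the chords Δ_i = (y_(i+1) - y_i)/h_i = 5/3, 1.
  3·m_0 + 10·m_1 + 2·m_2 = 6(Δ_1 - Δ_0) = -4
Clamped end conditions give two more equations: 2h_0·m_0 + h_0·m_1 = 6(Δ_0 - S'(0)) = -14 and h_1·m_1 + 2h_1·m_2 = 6(S'(5) - Δ_1) = -12.
Solving the tridiagonal system: m_0 = -44/15, m_1 = 6/5, m_2 = -18/5.
On [3, 5], S'(x) = b_1 + 2c_1·(x - 3) + 3d_1·(x - 3)² with b_1 = Δ_1 - h_1(2m_1 + m_2)/6 = 7/5, c_1 = m_1/2 = 3/5, d_1 = (m_2 - m_1)/(6h_1) = -2/5. So S'(3) = 7/5.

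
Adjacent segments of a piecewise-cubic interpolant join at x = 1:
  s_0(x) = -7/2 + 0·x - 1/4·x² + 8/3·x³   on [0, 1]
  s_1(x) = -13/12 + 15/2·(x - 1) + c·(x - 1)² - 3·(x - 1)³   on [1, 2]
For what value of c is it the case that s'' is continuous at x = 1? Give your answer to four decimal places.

7.7500

s_0''(x) = -1/2 + 16·x, so s_0''(1) = 31/2. On the right, s_1''(1) = 2c, so c = 31/4.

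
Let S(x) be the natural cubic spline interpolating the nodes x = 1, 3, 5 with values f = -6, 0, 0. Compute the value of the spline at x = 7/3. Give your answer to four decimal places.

-1.4444

Write σ_i for S''(x_i). With h_i = 2, 2 and divided differences Δ_i = 3, 0, the continuity of S' gives the tridiagonal system
  2·σ_0 + 8·σ_1 + 2·σ_2 = 6(Δ_1 - Δ_0) = -18
Natural end conditions: σ_0 = σ_2 = 0.
Hence σ_0 = 0, σ_1 = -9/4, σ_2 = 0.
On [1, 3], S(x) = -6 + 15/4·(x - 1) + 0·(x - 1)² - 3/16·(x - 1)³.
With (x - 1) = 4/3: S(7/3) = -13/9.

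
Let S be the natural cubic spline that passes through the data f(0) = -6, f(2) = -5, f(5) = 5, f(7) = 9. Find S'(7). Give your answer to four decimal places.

With m_i denoting the second derivative at x_i, h_i = 2, 3, 2, and Δ_i = (y_(i+1) − y_i)/h_i = 1/2, 10/3, 2:
  2·m_0 + 10·m_1 + 3·m_2 = 6(Δ_1 - Δ_0) = 17
  3·m_1 + 10·m_2 + 2·m_3 = 6(Δ_2 - Δ_1) = -8
Natural end conditions: m_0 = m_3 = 0.
Solving the tridiagonal system: m_0 = 0, m_1 = 194/91, m_2 = -131/91, m_3 = 0.
On [5, 7], S'(x) = b_2 + 2c_2·(x - 5) + 3d_2·(x - 5)² with b_2 = Δ_2 - h_2(2m_2 + m_3)/6 = 808/273, c_2 = m_2/2 = -131/182, d_2 = (m_3 - m_2)/(6h_2) = 131/1092. So S'(7) = 415/273.

1.5201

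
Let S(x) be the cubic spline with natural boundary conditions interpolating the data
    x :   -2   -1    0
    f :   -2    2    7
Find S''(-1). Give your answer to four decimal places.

1.5000

Let σ_i = S''(x_i). Step sizes h_i = 1, 1; slopes of the chords Δ_i = (y_(i+1) - y_i)/h_i = 4, 5.
  1·σ_0 + 4·σ_1 + 1·σ_2 = 6(Δ_1 - Δ_0) = 6
Natural end conditions: σ_0 = σ_2 = 0.
Solving the tridiagonal system: σ_0 = 0, σ_1 = 3/2, σ_2 = 0.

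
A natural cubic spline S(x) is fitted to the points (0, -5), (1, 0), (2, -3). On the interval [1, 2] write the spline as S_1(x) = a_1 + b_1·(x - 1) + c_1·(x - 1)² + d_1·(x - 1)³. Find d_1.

2

Let σ_i = S''(x_i). Step sizes h_i = 1, 1; slopes of the chords Δ_i = (y_(i+1) - y_i)/h_i = 5, -3.
  1·σ_0 + 4·σ_1 + 1·σ_2 = 6(Δ_1 - Δ_0) = -48
Natural end conditions: σ_0 = σ_2 = 0.
Solving: σ_0 = 0, σ_1 = -12, σ_2 = 0.
On [1, 2], with S_1(x) = a_1 + b_1·(x - 1) + c_1·(x - 1)² + d_1·(x - 1)³: c_1 = σ_1/2 = -6, d_1 = (σ_2 - σ_1)/(6h_1) = 2, b_1 = Δ_1 - h_1(2σ_1 + σ_2)/6 = 1.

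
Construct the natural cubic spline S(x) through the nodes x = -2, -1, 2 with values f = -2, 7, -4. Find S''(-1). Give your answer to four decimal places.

Put σ_i = S'' at the i-th knot. Here h = (1, 3) and Δ = (9, -11/3), so the interior equations h_(i-1)·σ_(i-1) + 2(h_(i-1)+h_i)·σ_i + h_i·σ_(i+1) = 6(Δ_i − Δ_(i-1)) read
  1·σ_0 + 8·σ_1 + 3·σ_2 = 6(Δ_1 - Δ_0) = -76
Natural end conditions: σ_0 = σ_2 = 0.
Hence σ_0 = 0, σ_1 = -19/2, σ_2 = 0.

-9.5000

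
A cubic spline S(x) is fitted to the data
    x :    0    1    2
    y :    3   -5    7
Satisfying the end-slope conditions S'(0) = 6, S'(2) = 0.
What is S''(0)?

-75

Write m_i for S''(x_i). With h_i = 1, 1 and divided differences Δ_i = -8, 12, the continuity of S' gives the tridiagonal system
  1·m_0 + 4·m_1 + 1·m_2 = 6(Δ_1 - Δ_0) = 120
Clamped end conditions give two more equations: 2h_0·m_0 + h_0·m_1 = 6(Δ_0 - S'(0)) = -84 and h_1·m_1 + 2h_1·m_2 = 6(S'(2) - Δ_1) = -72.
Hence m_0 = -75, m_1 = 66, m_2 = -69.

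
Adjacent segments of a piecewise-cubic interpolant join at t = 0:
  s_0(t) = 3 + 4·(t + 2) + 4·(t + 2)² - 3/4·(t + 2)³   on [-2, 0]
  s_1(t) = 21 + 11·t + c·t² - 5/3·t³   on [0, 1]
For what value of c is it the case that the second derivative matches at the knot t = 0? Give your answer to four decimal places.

s_0''(t) = 8 - 9/2·(t + 2), so s_0''(0) = -1. On the right, s_1''(0) = 2c, so c = -1/2.

-0.5000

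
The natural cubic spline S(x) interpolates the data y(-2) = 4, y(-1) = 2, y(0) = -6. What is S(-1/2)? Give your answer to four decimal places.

-1.4375

Write m_i for S''(x_i). With h_i = 1, 1 and divided differences Δ_i = -2, -8, the continuity of S' gives the tridiagonal system
  1·m_0 + 4·m_1 + 1·m_2 = 6(Δ_1 - Δ_0) = -36
Natural end conditions: m_0 = m_2 = 0.
Solving the tridiagonal system: m_0 = 0, m_1 = -9, m_2 = 0.
On [-1, 0], S(x) = 2 - 5·(x + 1) - 9/2·(x + 1)² + 3/2·(x + 1)³.
With (x + 1) = 1/2: S(-1/2) = -23/16.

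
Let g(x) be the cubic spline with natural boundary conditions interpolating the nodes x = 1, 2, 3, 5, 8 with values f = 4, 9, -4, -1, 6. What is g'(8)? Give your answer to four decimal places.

0.4712

With M_i denoting the second derivative at x_i, h_i = 1, 1, 2, 3, and Δ_i = (y_(i+1) − y_i)/h_i = 5, -13, 3/2, 7/3:
  1·M_0 + 4·M_1 + 1·M_2 = 6(Δ_1 - Δ_0) = -108
  1·M_1 + 6·M_2 + 2·M_3 = 6(Δ_2 - Δ_1) = 87
  2·M_2 + 10·M_3 + 3·M_4 = 6(Δ_3 - Δ_2) = 5
Natural end conditions: M_0 = M_4 = 0.
Solving the tridiagonal system: M_0 = 0, M_1 = -3454/107, M_2 = 2260/107, M_3 = -797/214, M_4 = 0.
On [5, 8], g'(x) = b_3 + 2c_3·(x - 5) + 3d_3·(x - 5)² with b_3 = Δ_3 - h_3(2M_3 + M_4)/6 = 3889/642, c_3 = M_3/2 = -797/428, d_3 = (M_4 - M_3)/(6h_3) = 797/3852. So g'(8) = 605/1284.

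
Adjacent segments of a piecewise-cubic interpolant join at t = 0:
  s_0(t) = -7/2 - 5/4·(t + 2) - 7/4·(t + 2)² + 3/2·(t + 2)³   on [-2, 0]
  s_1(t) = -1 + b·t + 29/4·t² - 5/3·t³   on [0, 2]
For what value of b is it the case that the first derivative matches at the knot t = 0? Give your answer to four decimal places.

s_0'(t) = -5/4 - 7/2·(t + 2) + 9/2·(t + 2)², so s_0'(0) = 39/4. On the right, s_1'(0) = b, so b = 39/4.

9.7500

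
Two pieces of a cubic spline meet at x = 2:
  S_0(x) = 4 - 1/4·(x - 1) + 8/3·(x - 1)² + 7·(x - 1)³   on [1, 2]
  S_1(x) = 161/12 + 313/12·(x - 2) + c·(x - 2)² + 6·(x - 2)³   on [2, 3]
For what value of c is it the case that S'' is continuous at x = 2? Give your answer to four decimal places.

S_0''(x) = 16/3 + 42·(x - 1), so S_0''(2) = 142/3. On the right, S_1''(2) = 2c, so c = 71/3.

23.6667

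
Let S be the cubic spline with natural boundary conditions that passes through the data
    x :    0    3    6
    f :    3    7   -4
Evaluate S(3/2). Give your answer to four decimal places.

Write M_i for S''(x_i). With h_i = 3, 3 and divided differences Δ_i = 4/3, -11/3, the continuity of S' gives the tridiagonal system
  3·M_0 + 12·M_1 + 3·M_2 = 6(Δ_1 - Δ_0) = -30
Natural end conditions: M_0 = M_2 = 0.
Hence M_0 = 0, M_1 = -5/2, M_2 = 0.
On [0, 3], S(x) = 3 + 31/12·x + 0·x² - 5/36·x³.
With x = 3/2: S(3/2) = 205/32.

6.4063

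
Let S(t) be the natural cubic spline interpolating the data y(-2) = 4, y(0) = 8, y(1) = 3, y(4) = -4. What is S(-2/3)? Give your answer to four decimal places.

Write σ_i for S''(x_i). With h_i = 2, 1, 3 and divided differences Δ_i = 2, -5, -7/3, the continuity of S' gives the tridiagonal system
  2·σ_0 + 6·σ_1 + 1·σ_2 = 6(Δ_1 - Δ_0) = -42
  1·σ_1 + 8·σ_2 + 3·σ_3 = 6(Δ_2 - Δ_1) = 16
Natural end conditions: σ_0 = σ_3 = 0.
Forward elimination and back-substitution give σ_0 = 0, σ_1 = -352/47, σ_2 = 138/47, σ_3 = 0.
On [-2, 0], S(t) = 4 + 634/141·(t + 2) + 0·(t + 2)² - 88/141·(t + 2)³.
With (t + 2) = 4/3: S(-2/3) = 32420/3807.

8.5159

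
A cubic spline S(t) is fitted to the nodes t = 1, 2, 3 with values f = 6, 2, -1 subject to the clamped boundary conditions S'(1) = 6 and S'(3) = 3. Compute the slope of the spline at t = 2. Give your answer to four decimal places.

Let M_i = S''(x_i). Step sizes h_i = 1, 1; slopes of the chords Δ_i = (y_(i+1) - y_i)/h_i = -4, -3.
  1·M_0 + 4·M_1 + 1·M_2 = 6(Δ_1 - Δ_0) = 6
Clamped end conditions give two more equations: 2h_0·M_0 + h_0·M_1 = 6(Δ_0 - S'(1)) = -60 and h_1·M_1 + 2h_1·M_2 = 6(S'(3) - Δ_1) = 36.
Forward elimination and back-substitution give M_0 = -33, M_1 = 6, M_2 = 15.
On [2, 3], S'(t) = b_1 + 2c_1·(t - 2) + 3d_1·(t - 2)² with b_1 = Δ_1 - h_1(2M_1 + M_2)/6 = -15/2, c_1 = M_1/2 = 3, d_1 = (M_2 - M_1)/(6h_1) = 3/2. So S'(2) = -15/2.

-7.5000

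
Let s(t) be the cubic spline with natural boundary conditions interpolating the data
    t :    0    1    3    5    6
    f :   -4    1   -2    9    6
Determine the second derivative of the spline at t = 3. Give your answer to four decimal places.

With m_i denoting the second derivative at x_i, h_i = 1, 2, 2, 1, and Δ_i = (y_(i+1) − y_i)/h_i = 5, -3/2, 11/2, -3:
  1·m_0 + 6·m_1 + 2·m_2 = 6(Δ_1 - Δ_0) = -39
  2·m_1 + 8·m_2 + 2·m_3 = 6(Δ_2 - Δ_1) = 42
  2·m_2 + 6·m_3 + 1·m_4 = 6(Δ_3 - Δ_2) = -51
Natural end conditions: m_0 = m_4 = 0.
Forward elimination and back-substitution give m_0 = 0, m_1 = -101/10, m_2 = 54/5, m_3 = -121/10, m_4 = 0.

10.8000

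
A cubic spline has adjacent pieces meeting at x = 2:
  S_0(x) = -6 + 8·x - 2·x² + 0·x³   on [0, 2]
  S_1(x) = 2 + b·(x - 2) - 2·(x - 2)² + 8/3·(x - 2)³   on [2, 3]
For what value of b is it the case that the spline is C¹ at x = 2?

S_0'(x) = 8 - 4·x + 0·x², so S_0'(2) = 0. On the right, S_1'(2) = b, so b = 0.

0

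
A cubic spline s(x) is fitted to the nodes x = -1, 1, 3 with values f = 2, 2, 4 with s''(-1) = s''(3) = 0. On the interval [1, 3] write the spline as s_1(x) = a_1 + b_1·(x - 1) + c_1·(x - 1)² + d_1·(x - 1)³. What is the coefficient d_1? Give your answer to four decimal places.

-0.0625

With m_i denoting the second derivative at x_i, h_i = 2, 2, and Δ_i = (y_(i+1) − y_i)/h_i = 0, 1:
  2·m_0 + 8·m_1 + 2·m_2 = 6(Δ_1 - Δ_0) = 6
Natural end conditions: m_0 = m_2 = 0.
Solving the tridiagonal system: m_0 = 0, m_1 = 3/4, m_2 = 0.
On [1, 3], with s_1(x) = a_1 + b_1·(x - 1) + c_1·(x - 1)² + d_1·(x - 1)³: c_1 = m_1/2 = 3/8, d_1 = (m_2 - m_1)/(6h_1) = -1/16, b_1 = Δ_1 - h_1(2m_1 + m_2)/6 = 1/2.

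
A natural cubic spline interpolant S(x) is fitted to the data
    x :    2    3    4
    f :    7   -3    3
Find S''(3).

24

Let M_i = S''(x_i). Step sizes h_i = 1, 1; slopes of the chords Δ_i = (y_(i+1) - y_i)/h_i = -10, 6.
  1·M_0 + 4·M_1 + 1·M_2 = 6(Δ_1 - Δ_0) = 96
Natural end conditions: M_0 = M_2 = 0.
Solving: M_0 = 0, M_1 = 24, M_2 = 0.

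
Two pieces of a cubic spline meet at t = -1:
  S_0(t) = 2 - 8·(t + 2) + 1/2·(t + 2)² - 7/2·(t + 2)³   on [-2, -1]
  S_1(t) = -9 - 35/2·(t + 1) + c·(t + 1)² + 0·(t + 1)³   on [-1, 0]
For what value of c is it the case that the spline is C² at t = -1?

-10

S_0''(t) = 1 - 21·(t + 2), so S_0''(-1) = -20. On the right, S_1''(-1) = 2c, so c = -10.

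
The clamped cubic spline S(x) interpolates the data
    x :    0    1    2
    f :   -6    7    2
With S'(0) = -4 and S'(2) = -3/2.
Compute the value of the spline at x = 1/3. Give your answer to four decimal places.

-3.7685

Write σ_i for S''(x_i). With h_i = 1, 1 and divided differences Δ_i = 13, -5, the continuity of S' gives the tridiagonal system
  1·σ_0 + 4·σ_1 + 1·σ_2 = 6(Δ_1 - Δ_0) = -108
Clamped end conditions give two more equations: 2h_0·σ_0 + h_0·σ_1 = 6(Δ_0 - S'(0)) = 102 and h_1·σ_1 + 2h_1·σ_2 = 6(S'(2) - Δ_1) = 21.
Solving the tridiagonal system: σ_0 = 317/4, σ_1 = -113/2, σ_2 = 155/4.
On [0, 1], S(x) = -6 - 4·x + 317/8·x² - 181/8·x³.
With x = 1/3: S(1/3) = -407/108.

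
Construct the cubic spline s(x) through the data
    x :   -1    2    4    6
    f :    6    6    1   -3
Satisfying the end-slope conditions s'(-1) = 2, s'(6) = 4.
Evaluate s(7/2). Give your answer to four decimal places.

With σ_i denoting the second derivative at x_i, h_i = 3, 2, 2, and Δ_i = (y_(i+1) − y_i)/h_i = 0, -5/2, -2:
  3·σ_0 + 10·σ_1 + 2·σ_2 = 6(Δ_1 - Δ_0) = -15
  2·σ_1 + 8·σ_2 + 2·σ_3 = 6(Δ_2 - Δ_1) = 3
Clamped end conditions give two more equations: 2h_0·σ_0 + h_0·σ_1 = 6(Δ_0 - s'(-1)) = -12 and h_2·σ_2 + 2h_2·σ_3 = 6(s'(6) - Δ_2) = 36.
Solving: σ_0 = -63/37, σ_1 = -22/37, σ_2 = -73/37, σ_3 = 739/74.
On [2, 4], s(x) = 6 - 107/74·(x - 2) - 11/37·(x - 2)² - 17/148·(x - 2)³.
With (x - 2) = 3/2: s(7/2) = 3285/1184.

2.7745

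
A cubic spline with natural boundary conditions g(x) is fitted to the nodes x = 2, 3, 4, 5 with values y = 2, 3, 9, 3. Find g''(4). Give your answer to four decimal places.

-21.2000

Write M_i for g''(x_i). With h_i = 1, 1, 1 and divided differences Δ_i = 1, 6, -6, the continuity of g' gives the tridiagonal system
  1·M_0 + 4·M_1 + 1·M_2 = 6(Δ_1 - Δ_0) = 30
  1·M_1 + 4·M_2 + 1·M_3 = 6(Δ_2 - Δ_1) = -72
Natural end conditions: M_0 = M_3 = 0.
Forward elimination and back-substitution give M_0 = 0, M_1 = 64/5, M_2 = -106/5, M_3 = 0.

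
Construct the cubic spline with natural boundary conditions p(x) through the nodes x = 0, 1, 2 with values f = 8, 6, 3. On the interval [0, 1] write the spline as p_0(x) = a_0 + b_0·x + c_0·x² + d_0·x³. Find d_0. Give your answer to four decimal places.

-0.2500

Put σ_i = p'' at the i-th knot. Here h = (1, 1) and Δ = (-2, -3), so the interior equations h_(i-1)·σ_(i-1) + 2(h_(i-1)+h_i)·σ_i + h_i·σ_(i+1) = 6(Δ_i − Δ_(i-1)) read
  1·σ_0 + 4·σ_1 + 1·σ_2 = 6(Δ_1 - Δ_0) = -6
Natural end conditions: σ_0 = σ_2 = 0.
Solving the tridiagonal system: σ_0 = 0, σ_1 = -3/2, σ_2 = 0.
On [0, 1], with p_0(x) = a_0 + b_0·x + c_0·x² + d_0·x³: c_0 = σ_0/2 = 0, d_0 = (σ_1 - σ_0)/(6h_0) = -1/4, b_0 = Δ_0 - h_0(2σ_0 + σ_1)/6 = -7/4.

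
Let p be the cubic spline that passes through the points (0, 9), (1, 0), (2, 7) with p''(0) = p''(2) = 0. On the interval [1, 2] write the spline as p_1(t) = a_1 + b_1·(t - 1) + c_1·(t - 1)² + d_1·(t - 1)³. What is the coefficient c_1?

Let m_i = p''(x_i). Step sizes h_i = 1, 1; slopes of the chords Δ_i = (y_(i+1) - y_i)/h_i = -9, 7.
  1·m_0 + 4·m_1 + 1·m_2 = 6(Δ_1 - Δ_0) = 96
Natural end conditions: m_0 = m_2 = 0.
Hence m_0 = 0, m_1 = 24, m_2 = 0.
On [1, 2], with p_1(t) = a_1 + b_1·(t - 1) + c_1·(t - 1)² + d_1·(t - 1)³: c_1 = m_1/2 = 12, d_1 = (m_2 - m_1)/(6h_1) = -4, b_1 = Δ_1 - h_1(2m_1 + m_2)/6 = -1.

12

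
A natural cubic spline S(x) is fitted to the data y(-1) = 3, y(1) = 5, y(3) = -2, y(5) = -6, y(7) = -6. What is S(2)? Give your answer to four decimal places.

2.0022

Put M_i = S'' at the i-th knot. Here h = (2, 2, 2, 2) and Δ = (1, -7/2, -2, 0), so the interior equations h_(i-1)·M_(i-1) + 2(h_(i-1)+h_i)·M_i + h_i·M_(i+1) = 6(Δ_i − Δ_(i-1)) read
  2·M_0 + 8·M_1 + 2·M_2 = 6(Δ_1 - Δ_0) = -27
  2·M_1 + 8·M_2 + 2·M_3 = 6(Δ_2 - Δ_1) = 9
  2·M_2 + 8·M_3 + 2·M_4 = 6(Δ_3 - Δ_2) = 12
Natural end conditions: M_0 = M_4 = 0.
Hence M_0 = 0, M_1 = -429/112, M_2 = 51/28, M_3 = 117/112, M_4 = 0.
On [1, 3], S(x) = 5 - 87/56·(x - 1) - 429/224·(x - 1)² + 211/448·(x - 1)³.
With (x - 1) = 1: S(2) = 897/448.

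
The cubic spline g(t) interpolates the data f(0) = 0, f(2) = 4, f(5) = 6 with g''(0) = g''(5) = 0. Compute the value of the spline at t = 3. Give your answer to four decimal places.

Let M_i = g''(x_i). Step sizes h_i = 2, 3; slopes of the chords Δ_i = (y_(i+1) - y_i)/h_i = 2, 2/3.
  2·M_0 + 10·M_1 + 3·M_2 = 6(Δ_1 - Δ_0) = -8
Natural end conditions: M_0 = M_2 = 0.
Solving: M_0 = 0, M_1 = -4/5, M_2 = 0.
On [2, 5], g(t) = 4 + 22/15·(t - 2) - 2/5·(t - 2)² + 2/45·(t - 2)³.
With (t - 2) = 1: g(3) = 46/9.

5.1111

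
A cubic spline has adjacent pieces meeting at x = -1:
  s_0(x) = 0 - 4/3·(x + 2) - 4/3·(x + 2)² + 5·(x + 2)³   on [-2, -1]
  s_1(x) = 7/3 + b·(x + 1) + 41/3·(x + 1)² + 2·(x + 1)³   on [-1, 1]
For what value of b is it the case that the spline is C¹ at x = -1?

11

s_0'(x) = -4/3 - 8/3·(x + 2) + 15·(x + 2)², so s_0'(-1) = 11. On the right, s_1'(-1) = b, so b = 11.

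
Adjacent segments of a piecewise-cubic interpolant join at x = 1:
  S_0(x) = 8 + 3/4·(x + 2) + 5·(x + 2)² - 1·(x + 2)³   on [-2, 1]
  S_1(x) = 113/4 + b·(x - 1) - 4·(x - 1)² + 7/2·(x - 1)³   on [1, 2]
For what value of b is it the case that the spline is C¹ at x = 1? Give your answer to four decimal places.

3.7500

S_0'(x) = 3/4 + 10·(x + 2) - 3·(x + 2)², so S_0'(1) = 15/4. On the right, S_1'(1) = b, so b = 15/4.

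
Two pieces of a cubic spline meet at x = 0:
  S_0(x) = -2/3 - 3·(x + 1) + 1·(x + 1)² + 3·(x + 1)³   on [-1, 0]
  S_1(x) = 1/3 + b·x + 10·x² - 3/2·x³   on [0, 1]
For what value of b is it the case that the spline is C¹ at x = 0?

8

S_0'(x) = -3 + 2·(x + 1) + 9·(x + 1)², so S_0'(0) = 8. On the right, S_1'(0) = b, so b = 8.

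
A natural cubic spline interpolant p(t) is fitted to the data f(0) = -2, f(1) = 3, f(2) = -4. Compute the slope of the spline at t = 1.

-1

Put m_i = p'' at the i-th knot. Here h = (1, 1) and Δ = (5, -7), so the interior equations h_(i-1)·m_(i-1) + 2(h_(i-1)+h_i)·m_i + h_i·m_(i+1) = 6(Δ_i − Δ_(i-1)) read
  1·m_0 + 4·m_1 + 1·m_2 = 6(Δ_1 - Δ_0) = -72
Natural end conditions: m_0 = m_2 = 0.
Solving the tridiagonal system: m_0 = 0, m_1 = -18, m_2 = 0.
On [1, 2], p'(t) = b_1 + 2c_1·(t - 1) + 3d_1·(t - 1)² with b_1 = Δ_1 - h_1(2m_1 + m_2)/6 = -1, c_1 = m_1/2 = -9, d_1 = (m_2 - m_1)/(6h_1) = 3. So p'(1) = -1.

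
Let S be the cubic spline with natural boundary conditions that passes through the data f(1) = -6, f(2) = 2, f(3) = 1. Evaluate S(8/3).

2

With M_i denoting the second derivative at x_i, h_i = 1, 1, and Δ_i = (y_(i+1) − y_i)/h_i = 8, -1:
  1·M_0 + 4·M_1 + 1·M_2 = 6(Δ_1 - Δ_0) = -54
Natural end conditions: M_0 = M_2 = 0.
Forward elimination and back-substitution give M_0 = 0, M_1 = -27/2, M_2 = 0.
On [2, 3], S(x) = 2 + 7/2·(x - 2) - 27/4·(x - 2)² + 9/4·(x - 2)³.
With (x - 2) = 2/3: S(8/3) = 2.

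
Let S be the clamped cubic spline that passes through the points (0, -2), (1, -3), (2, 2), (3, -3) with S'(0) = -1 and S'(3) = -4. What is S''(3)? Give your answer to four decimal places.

Write M_i for S''(x_i). With h_i = 1, 1, 1 and divided differences Δ_i = -1, 5, -5, the continuity of S' gives the tridiagonal system
  1·M_0 + 4·M_1 + 1·M_2 = 6(Δ_1 - Δ_0) = 36
  1·M_1 + 4·M_2 + 1·M_3 = 6(Δ_2 - Δ_1) = -60
Clamped end conditions give two more equations: 2h_0·M_0 + h_0·M_1 = 6(Δ_0 - S'(0)) = 0 and h_2·M_2 + 2h_2·M_3 = 6(S'(3) - Δ_2) = 6.
Solving the tridiagonal system: M_0 = -42/5, M_1 = 84/5, M_2 = -114/5, M_3 = 72/5.

14.4000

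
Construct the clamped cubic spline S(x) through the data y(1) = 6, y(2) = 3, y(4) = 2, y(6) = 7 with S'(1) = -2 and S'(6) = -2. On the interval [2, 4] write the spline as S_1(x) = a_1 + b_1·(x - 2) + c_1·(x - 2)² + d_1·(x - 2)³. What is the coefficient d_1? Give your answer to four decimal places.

0.1793

Write σ_i for S''(x_i). With h_i = 1, 2, 2 and divided differences Δ_i = -3, -1/2, 5/2, the continuity of S' gives the tridiagonal system
  1·σ_0 + 6·σ_1 + 2·σ_2 = 6(Δ_1 - Δ_0) = 15
  2·σ_1 + 8·σ_2 + 2·σ_3 = 6(Δ_2 - Δ_1) = 18
Clamped end conditions give two more equations: 2h_0·σ_0 + h_0·σ_1 = 6(Δ_0 - S'(1)) = -6 and h_2·σ_2 + 2h_2·σ_3 = 6(S'(6) - Δ_2) = -27.
Solving: σ_0 = -90/23, σ_1 = 42/23, σ_2 = 183/46, σ_3 = -201/23.
On [2, 4], with S_1(x) = a_1 + b_1·(x - 2) + c_1·(x - 2)² + d_1·(x - 2)³: c_1 = σ_1/2 = 21/23, d_1 = (σ_2 - σ_1)/(6h_1) = 33/184, b_1 = Δ_1 - h_1(2σ_1 + σ_2)/6 = -70/23.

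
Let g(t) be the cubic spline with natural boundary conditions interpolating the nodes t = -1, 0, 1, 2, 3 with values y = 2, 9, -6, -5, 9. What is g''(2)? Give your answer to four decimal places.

11.6786

Write m_i for g''(x_i). With h_i = 1, 1, 1, 1 and divided differences Δ_i = 7, -15, 1, 14, the continuity of g' gives the tridiagonal system
  1·m_0 + 4·m_1 + 1·m_2 = 6(Δ_1 - Δ_0) = -132
  1·m_1 + 4·m_2 + 1·m_3 = 6(Δ_2 - Δ_1) = 96
  1·m_2 + 4·m_3 + 1·m_4 = 6(Δ_3 - Δ_2) = 78
Natural end conditions: m_0 = m_4 = 0.
Hence m_0 = 0, m_1 = -1143/28, m_2 = 219/7, m_3 = 327/28, m_4 = 0.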